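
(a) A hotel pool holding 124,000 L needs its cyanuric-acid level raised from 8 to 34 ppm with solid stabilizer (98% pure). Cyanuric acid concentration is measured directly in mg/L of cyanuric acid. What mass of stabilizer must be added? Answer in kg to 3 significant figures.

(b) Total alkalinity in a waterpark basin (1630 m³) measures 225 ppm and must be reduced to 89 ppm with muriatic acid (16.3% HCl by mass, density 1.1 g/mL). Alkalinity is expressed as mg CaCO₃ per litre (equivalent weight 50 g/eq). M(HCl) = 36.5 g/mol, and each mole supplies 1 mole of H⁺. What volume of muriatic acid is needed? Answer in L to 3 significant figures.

(a) 3.29 kg; (b) 903 L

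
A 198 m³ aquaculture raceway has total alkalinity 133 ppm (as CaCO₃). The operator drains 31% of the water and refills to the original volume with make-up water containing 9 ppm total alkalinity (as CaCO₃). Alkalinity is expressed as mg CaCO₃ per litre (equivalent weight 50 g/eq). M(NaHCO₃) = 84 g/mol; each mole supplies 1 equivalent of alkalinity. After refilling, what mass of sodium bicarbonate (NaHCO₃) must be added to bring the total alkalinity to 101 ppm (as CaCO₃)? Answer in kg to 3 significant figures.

Volume: 198 m³ = 198,000 L.
After draining 31% and refilling: 133 × 0.69 + 9 × 0.31 = 94.56 ppm.
Deficit to target: 101 − 94.56 = 6.44 mg/L.
As CaCO₃: 6.44 mg/L × 198,000 L = 1275 g; ÷ 50 g/eq ÷ 1 = 25.5 mol NaHCO₃.
Mass: 25.5 × 84 = 2142 g.

2.14 kg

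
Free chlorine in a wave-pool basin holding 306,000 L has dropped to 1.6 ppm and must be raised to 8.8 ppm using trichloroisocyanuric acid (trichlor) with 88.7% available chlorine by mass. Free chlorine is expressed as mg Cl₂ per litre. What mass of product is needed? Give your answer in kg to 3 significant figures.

2.48 kg

Chlorine deficit: 8.8 − 1.6 = 7.2 ppm = 7.2 mg/L as Cl₂.
Cl₂ equivalent needed: 7.2 mg/L × 306,000 L = 2,203,000 mg = 2203 g.
Product at 88.7% available chlorine: 2203 / 0.887 = 2484 g.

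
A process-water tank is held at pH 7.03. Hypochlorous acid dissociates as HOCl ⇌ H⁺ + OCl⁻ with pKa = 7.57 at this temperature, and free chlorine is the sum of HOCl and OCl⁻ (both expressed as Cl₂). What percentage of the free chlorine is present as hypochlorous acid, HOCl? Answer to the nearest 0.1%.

[OCl⁻]/[HOCl] = 10^(pH − pKa) = 10^(7.03 − 7.57) = 10^-0.54 = 0.2884.
Fraction as HOCl = 1 / (1 + 0.2884) = 0.7762.

77.6%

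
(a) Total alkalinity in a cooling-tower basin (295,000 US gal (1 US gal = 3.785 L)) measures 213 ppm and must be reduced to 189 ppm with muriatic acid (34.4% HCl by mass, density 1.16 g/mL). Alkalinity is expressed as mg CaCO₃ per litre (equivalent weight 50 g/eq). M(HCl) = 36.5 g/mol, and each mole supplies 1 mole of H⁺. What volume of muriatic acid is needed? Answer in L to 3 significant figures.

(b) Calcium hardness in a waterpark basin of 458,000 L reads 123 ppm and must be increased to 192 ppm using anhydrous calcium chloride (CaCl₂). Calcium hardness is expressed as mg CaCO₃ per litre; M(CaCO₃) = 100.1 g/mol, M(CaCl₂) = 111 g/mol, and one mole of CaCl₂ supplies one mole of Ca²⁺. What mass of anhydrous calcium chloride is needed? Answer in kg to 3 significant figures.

(a) Volume: 295,000 US gal × 3.785 L/gal = 1,116,575 L.
(a) Alkalinity to neutralize: (213 − 189) = 24 mg/L as CaCO₃ × 1,116,575 L = 26,800 g as CaCO₃.
(a) Equivalents of H⁺ required: 26,800 ÷ 50 g/eq = 536 eq = 536 mol HCl.
(a) Mass of HCl: 536 × 36.5 = 19,560 g.
(a) Mass of 34.4% solution: 19,560 / 0.344 = 56,870 g.
(a) Volume: 56,870 g ÷ 1.16 g/mL = 49,020 mL.

(b) Hardness to add: (192 − 123) = 69 mg/L as CaCO₃ × 458,000 L = 31,600 g as CaCO₃.
(b) Moles of Ca²⁺ (1 mol Ca²⁺ ≡ 1 mol CaCO₃): 31,600 / 100.1 g/mol = 315.7 mol.
(b) Mass of CaCl₂: 315.7 × 111 = 35,040 g.

(a) 49.0 L; (b) 35.0 kg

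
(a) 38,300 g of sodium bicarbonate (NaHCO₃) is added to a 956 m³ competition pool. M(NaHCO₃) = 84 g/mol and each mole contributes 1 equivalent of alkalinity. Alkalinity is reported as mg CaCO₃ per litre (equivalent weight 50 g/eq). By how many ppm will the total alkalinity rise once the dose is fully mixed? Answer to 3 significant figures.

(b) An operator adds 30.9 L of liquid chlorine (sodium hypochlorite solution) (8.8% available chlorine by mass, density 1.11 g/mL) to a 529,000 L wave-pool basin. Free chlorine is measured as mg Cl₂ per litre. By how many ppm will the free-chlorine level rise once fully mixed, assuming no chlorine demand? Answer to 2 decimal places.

(a) Volume: 956 m³ = 956,000 L.
(a) Moles of NaHCO₃: 38,300 g ÷ 84 g/mol = 456 mol → 456 eq of alkalinity.
(a) As CaCO₃: 456 eq × 50 g/eq = 22,800 g.
(a) Rise: 22,800 g / 956,000 L × 1000 = 23.85 mg/L.

(b) Mass of solution: 30.9 L × 1000 mL/L × 1.11 g/mL = 34,300 g.
(b) Available chlorine delivered: 34,300 g × 0.088 = 3018 g as Cl₂.
(b) Concentration rise: 3018 g / 529,000 L = 5.706 mg/L = 5.71 ppm.

(a) 23.8 ppm; (b) 5.71 ppm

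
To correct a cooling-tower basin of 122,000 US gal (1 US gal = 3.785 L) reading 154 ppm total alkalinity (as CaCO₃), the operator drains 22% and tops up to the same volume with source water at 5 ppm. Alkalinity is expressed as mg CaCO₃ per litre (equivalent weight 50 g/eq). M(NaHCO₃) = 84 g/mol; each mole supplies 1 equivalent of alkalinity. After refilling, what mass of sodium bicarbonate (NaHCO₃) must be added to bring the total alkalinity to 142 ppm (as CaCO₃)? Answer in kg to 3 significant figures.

Volume: 122,000 US gal × 3.785 L/gal = 461,770 L.
After draining 22% and refilling: 154 × 0.78 + 5 × 0.22 = 121.22 ppm.
Deficit to target: 142 − 121.22 = 20.78 mg/L.
As CaCO₃: 20.78 mg/L × 461,770 L = 9596 g; ÷ 50 g/eq ÷ 1 = 191.9 mol NaHCO₃.
Mass: 191.9 × 84 = 16,120 g.

16.1 kg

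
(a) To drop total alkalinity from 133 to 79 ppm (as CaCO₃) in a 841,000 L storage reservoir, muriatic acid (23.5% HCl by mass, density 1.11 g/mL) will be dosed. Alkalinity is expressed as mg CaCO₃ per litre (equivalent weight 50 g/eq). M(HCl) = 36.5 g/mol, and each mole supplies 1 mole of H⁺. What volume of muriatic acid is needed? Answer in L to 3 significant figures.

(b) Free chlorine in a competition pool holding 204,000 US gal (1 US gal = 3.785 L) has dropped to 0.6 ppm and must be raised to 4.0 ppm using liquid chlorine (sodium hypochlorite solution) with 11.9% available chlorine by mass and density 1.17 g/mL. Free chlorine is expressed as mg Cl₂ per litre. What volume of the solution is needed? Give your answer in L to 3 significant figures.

(a) 127 L; (b) 18.9 L

(a) Alkalinity to neutralize: (133 − 79) = 54 mg/L as CaCO₃ × 841,000 L = 45,410 g as CaCO₃.
(a) Equivalents of H⁺ required: 45,410 ÷ 50 g/eq = 908.3 eq = 908.3 mol HCl.
(a) Mass of HCl: 908.3 × 36.5 = 33,150 g.
(a) Mass of 23.5% solution: 33,150 / 0.235 = 141,100 g.
(a) Volume: 141,100 g ÷ 1.11 g/mL = 127,100 mL.

(b) Volume: 204,000 US gal × 3.785 L/gal = 772,140 L.
(b) Chlorine deficit: 4.0 − 0.6 = 3.4 ppm = 3.4 mg/L as Cl₂.
(b) Cl₂ equivalent needed: 3.4 mg/L × 772,140 L = 2,625,000 mg = 2625 g.
(b) Product at 11.9% available chlorine: 2625 / 0.119 = 22,060 g.
(b) Volume at density 1.17 g/mL: 22,060 g ÷ 1.17 g/mL = 18,860 mL.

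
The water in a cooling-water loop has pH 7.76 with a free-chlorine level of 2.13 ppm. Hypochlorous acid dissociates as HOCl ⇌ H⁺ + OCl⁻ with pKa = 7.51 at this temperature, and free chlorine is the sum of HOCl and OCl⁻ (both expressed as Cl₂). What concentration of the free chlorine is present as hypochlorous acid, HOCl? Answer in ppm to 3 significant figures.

0.767 ppm

[OCl⁻]/[HOCl] = 10^(pH − pKa) = 10^(7.76 − 7.51) = 10^0.25 = 1.778.
Fraction as HOCl = 1 / (1 + 1.778) = 0.3599.
HOCl = 0.3599 × 2.13 ppm = 0.7667 ppm.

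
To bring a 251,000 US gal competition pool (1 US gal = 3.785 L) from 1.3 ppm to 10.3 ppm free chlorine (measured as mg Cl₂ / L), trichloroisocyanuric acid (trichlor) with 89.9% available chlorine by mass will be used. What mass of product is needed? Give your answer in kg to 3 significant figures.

9.51 kg

Volume: 251,000 US gal × 3.785 L/gal = 950,035 L.
Chlorine deficit: 10.3 − 1.3 = 9 ppm = 9 mg/L as Cl₂.
Cl₂ equivalent needed: 9 mg/L × 950,035 L = 8,550,000 mg = 8550 g.
Product at 89.9% available chlorine: 8550 / 0.899 = 9511 g.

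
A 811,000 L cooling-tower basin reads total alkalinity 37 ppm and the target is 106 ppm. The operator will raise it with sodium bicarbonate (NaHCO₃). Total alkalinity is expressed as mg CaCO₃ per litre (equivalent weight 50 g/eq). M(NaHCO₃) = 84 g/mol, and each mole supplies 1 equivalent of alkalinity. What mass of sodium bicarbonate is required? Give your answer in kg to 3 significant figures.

Alkalinity to add: (106 − 37) = 69 mg/L as CaCO₃ × 811,000 L = 55,960 g as CaCO₃.
Equivalents: 55,960 g ÷ 50 g/eq = 1119 eq.
NaHCO₃ supplies 1 eq per mole → 1119 mol.
Mass: 1119 mol × 84 g/mol = 94,010 g.

94.0 kg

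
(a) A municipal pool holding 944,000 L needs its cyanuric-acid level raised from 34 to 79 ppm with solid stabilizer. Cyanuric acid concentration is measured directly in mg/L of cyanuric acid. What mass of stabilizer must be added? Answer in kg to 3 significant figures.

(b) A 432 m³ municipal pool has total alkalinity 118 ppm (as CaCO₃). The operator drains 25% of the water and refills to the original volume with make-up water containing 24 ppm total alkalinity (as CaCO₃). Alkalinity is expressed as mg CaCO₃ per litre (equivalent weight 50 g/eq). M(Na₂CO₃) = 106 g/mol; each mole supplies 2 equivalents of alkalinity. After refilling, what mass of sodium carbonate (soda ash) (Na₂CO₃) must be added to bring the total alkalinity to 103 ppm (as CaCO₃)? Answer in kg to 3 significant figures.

(a) 42.5 kg; (b) 3.89 kg

(a) CYA to add: (79 − 34) = 45 mg/L × 944,000 L = 42,480 g cyanuric acid.

(b) Volume: 432 m³ = 432,000 L.
(b) After draining 25% and refilling: 118 × 0.75 + 24 × 0.25 = 94.5 ppm.
(b) Deficit to target: 103 − 94.5 = 8.5 mg/L.
(b) As CaCO₃: 8.5 mg/L × 432,000 L = 3672 g; ÷ 50 g/eq ÷ 2 = 36.72 mol Na₂CO₃.
(b) Mass: 36.72 × 106 = 3892 g.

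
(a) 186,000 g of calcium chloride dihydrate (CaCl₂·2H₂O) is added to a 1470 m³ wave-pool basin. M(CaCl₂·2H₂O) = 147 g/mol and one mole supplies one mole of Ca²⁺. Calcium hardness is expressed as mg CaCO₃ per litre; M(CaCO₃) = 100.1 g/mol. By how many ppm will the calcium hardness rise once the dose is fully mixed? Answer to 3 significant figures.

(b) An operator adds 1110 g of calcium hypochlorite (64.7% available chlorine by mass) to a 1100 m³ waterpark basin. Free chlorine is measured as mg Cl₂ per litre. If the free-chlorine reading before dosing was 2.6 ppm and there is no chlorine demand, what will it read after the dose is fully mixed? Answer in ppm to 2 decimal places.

(a) Volume: 1470 m³ = 1,470,000 L.
(a) Moles of Ca²⁺: 186,000 g ÷ 147 g/mol = 1265 mol.
(a) As CaCO₃: 1265 mol × 100.1 g/mol = 126,700 g.
(a) Rise: 126,700 g / 1,470,000 L × 1000 = 86.16 mg/L.

(b) Volume: 1100 m³ = 1,100,000 L.
(b) Available chlorine delivered: 1110 g × 0.647 = 718.2 g as Cl₂.
(b) Concentration rise: 718.2 g / 1,100,000 L = 0.6529 mg/L = 0.65 ppm.
(b) Final FC: 2.6 + 0.65 = 3.25 ppm.

(a) 86.2 ppm; (b) 3.25 ppm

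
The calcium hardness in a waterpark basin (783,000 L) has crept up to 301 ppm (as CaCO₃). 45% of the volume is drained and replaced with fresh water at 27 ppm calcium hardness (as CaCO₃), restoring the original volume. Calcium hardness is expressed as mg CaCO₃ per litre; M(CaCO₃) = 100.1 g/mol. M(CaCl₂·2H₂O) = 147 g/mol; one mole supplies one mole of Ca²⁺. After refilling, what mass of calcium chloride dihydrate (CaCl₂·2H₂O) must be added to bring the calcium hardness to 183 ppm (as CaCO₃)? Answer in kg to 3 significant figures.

After draining 45% and refilling: 301 × 0.55 + 27 × 0.45 = 177.7 ppm.
Deficit to target: 183 − 177.7 = 5.3 mg/L.
As CaCO₃: 5.3 mg/L × 783,000 L = 4150 g; ÷ 100.1 = 41.46 mol Ca²⁺.
Mass: 41.46 × 147 = 6094 g.

6.09 kg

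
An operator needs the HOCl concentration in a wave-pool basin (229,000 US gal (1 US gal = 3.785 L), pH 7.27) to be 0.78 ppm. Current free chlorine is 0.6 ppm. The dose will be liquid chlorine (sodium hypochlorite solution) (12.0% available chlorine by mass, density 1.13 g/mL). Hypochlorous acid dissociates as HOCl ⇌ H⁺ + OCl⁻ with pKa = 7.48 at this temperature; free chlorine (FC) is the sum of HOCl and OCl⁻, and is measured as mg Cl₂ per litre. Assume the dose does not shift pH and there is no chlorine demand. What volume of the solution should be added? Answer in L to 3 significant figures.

Volume: 229,000 US gal × 3.785 L/gal = 866,765 L.
[OCl⁻]/[HOCl] = 10^(pH − pKa) = 10^(7.27 − 7.48) = 0.6166; fraction as HOCl = 1/(1 + 0.6166) = 0.6186.
Free chlorine required for 0.78 ppm HOCl: 0.78 / 0.6186 = 1.261 ppm.
FC to add: 1.261 − 0.6 = 0.6609 mg/L as Cl₂.
Cl₂ equivalent: 0.6609 mg/L × 866,765 L = 572.9 g.
Product at 12.0% available Cl: 572.9 / 0.12 = 4774 g.
Volume: 4774 g ÷ 1.13 g/mL = 4225 mL.

4.22 L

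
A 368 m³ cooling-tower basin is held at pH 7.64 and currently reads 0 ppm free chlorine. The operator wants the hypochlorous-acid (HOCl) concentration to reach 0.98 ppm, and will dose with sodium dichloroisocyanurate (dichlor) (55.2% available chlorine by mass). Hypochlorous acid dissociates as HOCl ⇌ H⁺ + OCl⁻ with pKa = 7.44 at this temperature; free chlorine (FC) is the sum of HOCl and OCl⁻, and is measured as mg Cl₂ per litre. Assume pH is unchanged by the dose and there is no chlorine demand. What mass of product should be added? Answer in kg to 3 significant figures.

1.69 kg

Volume: 368 m³ = 368,000 L.
[OCl⁻]/[HOCl] = 10^(pH − pKa) = 10^(7.64 − 7.44) = 1.585; fraction as HOCl = 1/(1 + 1.585) = 0.3869.
Free chlorine required for 0.98 ppm HOCl: 0.98 / 0.3869 = 2.533 ppm.
FC to add: 2.533 − 0 = 2.533 mg/L as Cl₂.
Cl₂ equivalent: 2.533 mg/L × 368,000 L = 932.2 g.
Product at 55.2% available Cl: 932.2 / 0.552 = 1689 g.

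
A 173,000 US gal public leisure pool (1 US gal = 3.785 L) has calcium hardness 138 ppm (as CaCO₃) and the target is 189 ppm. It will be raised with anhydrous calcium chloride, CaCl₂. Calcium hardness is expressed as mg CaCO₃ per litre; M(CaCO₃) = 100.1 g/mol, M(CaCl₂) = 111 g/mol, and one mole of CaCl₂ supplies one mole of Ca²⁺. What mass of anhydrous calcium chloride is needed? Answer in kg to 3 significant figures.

37.0 kg

Volume: 173,000 US gal × 3.785 L/gal = 654,805 L.
Hardness to add: (189 − 138) = 51 mg/L as CaCO₃ × 654,805 L = 33,400 g as CaCO₃.
Moles of Ca²⁺ (1 mol Ca²⁺ ≡ 1 mol CaCO₃): 33,400 / 100.1 g/mol = 333.6 mol.
Mass of CaCl₂: 333.6 × 111 = 37,030 g.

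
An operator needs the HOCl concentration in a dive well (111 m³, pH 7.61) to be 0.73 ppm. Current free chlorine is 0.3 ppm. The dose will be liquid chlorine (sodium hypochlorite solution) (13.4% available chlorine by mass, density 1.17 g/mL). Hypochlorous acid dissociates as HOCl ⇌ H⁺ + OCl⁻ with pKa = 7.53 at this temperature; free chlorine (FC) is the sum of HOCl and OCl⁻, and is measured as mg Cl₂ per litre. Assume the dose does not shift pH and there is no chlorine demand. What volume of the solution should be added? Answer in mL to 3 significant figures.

926 mL

Volume: 111 m³ = 111,000 L.
[OCl⁻]/[HOCl] = 10^(pH − pKa) = 10^(7.61 − 7.53) = 1.202; fraction as HOCl = 1/(1 + 1.202) = 0.4541.
Free chlorine required for 0.73 ppm HOCl: 0.73 / 0.4541 = 1.608 ppm.
FC to add: 1.608 − 0.3 = 1.308 mg/L as Cl₂.
Cl₂ equivalent: 1.308 mg/L × 111,000 L = 145.1 g.
Product at 13.4% available Cl: 145.1 / 0.134 = 1083 g.
Volume: 1083 g ÷ 1.17 g/mL = 925.8 mL.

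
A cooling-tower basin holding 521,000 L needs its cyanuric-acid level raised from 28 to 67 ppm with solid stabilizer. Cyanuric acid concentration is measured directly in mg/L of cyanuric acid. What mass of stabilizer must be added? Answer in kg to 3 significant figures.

20.3 kg

CYA to add: (67 − 28) = 39 mg/L × 521,000 L = 20,320 g cyanuric acid.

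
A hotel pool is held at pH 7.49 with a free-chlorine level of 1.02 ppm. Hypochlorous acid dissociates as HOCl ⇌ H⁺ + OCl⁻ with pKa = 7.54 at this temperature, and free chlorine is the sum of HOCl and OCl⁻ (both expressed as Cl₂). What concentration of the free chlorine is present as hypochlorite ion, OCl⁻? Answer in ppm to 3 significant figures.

0.481 ppm

[OCl⁻]/[HOCl] = 10^(pH − pKa) = 10^(7.49 − 7.54) = 10^-0.05 = 0.8913.
Fraction as HOCl = 1 / (1 + 0.8913) = 0.5288.
OCl⁻ = (1 − 0.5288) × 1.02 ppm = 0.4807 ppm.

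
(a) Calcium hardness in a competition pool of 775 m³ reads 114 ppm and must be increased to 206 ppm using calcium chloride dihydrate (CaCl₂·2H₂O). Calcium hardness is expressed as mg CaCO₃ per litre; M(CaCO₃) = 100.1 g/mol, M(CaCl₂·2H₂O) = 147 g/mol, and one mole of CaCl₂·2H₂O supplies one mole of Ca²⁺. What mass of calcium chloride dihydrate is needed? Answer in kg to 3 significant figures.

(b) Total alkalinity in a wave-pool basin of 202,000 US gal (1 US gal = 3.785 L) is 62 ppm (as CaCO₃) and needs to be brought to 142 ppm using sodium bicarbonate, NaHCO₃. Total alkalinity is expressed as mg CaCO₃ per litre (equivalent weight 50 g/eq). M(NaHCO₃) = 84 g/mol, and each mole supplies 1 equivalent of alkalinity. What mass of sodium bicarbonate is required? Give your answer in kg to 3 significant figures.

(a) 105 kg; (b) 103 kg

(a) Volume: 775 m³ = 775,000 L.
(a) Hardness to add: (206 − 114) = 92 mg/L as CaCO₃ × 775,000 L = 71,300 g as CaCO₃.
(a) Moles of Ca²⁺ (1 mol Ca²⁺ ≡ 1 mol CaCO₃): 71,300 / 100.1 g/mol = 712.3 mol.
(a) Mass of CaCl₂·2H₂O: 712.3 × 147 = 104,700 g.

(b) Volume: 202,000 US gal × 3.785 L/gal = 764,570 L.
(b) Alkalinity to add: (142 − 62) = 80 mg/L as CaCO₃ × 764,570 L = 61,170 g as CaCO₃.
(b) Equivalents: 61,170 g ÷ 50 g/eq = 1223 eq.
(b) NaHCO₃ supplies 1 eq per mole → 1223 mol.
(b) Mass: 1223 mol × 84 g/mol = 102,800 g.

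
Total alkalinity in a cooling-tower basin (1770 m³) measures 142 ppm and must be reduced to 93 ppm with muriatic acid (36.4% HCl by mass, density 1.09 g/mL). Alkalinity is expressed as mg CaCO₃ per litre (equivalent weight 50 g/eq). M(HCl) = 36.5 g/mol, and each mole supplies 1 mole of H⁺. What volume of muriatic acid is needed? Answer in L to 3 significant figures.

160 L

Volume: 1770 m³ = 1,770,000 L.
Alkalinity to neutralize: (142 − 93) = 49 mg/L as CaCO₃ × 1,770,000 L = 86,730 g as CaCO₃.
Equivalents of H⁺ required: 86,730 ÷ 50 g/eq = 1735 eq = 1735 mol HCl.
Mass of HCl: 1735 × 36.5 = 63,310 g.
Mass of 36.4% solution: 63,310 / 0.364 = 173,900 g.
Volume: 173,900 g ÷ 1.09 g/mL = 159,600 mL.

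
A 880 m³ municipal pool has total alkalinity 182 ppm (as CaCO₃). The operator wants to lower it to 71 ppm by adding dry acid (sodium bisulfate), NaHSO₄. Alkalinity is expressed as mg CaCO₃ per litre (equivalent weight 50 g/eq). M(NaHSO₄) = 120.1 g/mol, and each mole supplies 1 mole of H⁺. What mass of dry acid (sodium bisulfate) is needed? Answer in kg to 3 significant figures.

Volume: 880 m³ = 880,000 L.
Alkalinity to neutralize: (182 − 71) = 111 mg/L as CaCO₃ × 880,000 L = 97,680 g as CaCO₃.
Equivalents of H⁺ required: 97,680 ÷ 50 g/eq = 1954 eq = 1954 mol NaHSO₄.
Mass of NaHSO₄: 1954 × 120.1 = 234,600 g.

235 kg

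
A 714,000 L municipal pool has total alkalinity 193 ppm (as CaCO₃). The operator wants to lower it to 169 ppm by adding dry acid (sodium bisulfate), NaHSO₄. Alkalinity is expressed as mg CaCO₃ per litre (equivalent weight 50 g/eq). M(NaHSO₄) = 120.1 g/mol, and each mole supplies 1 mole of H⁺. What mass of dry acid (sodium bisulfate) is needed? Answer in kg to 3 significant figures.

Alkalinity to neutralize: (193 − 169) = 24 mg/L as CaCO₃ × 714,000 L = 17,140 g as CaCO₃.
Equivalents of H⁺ required: 17,140 ÷ 50 g/eq = 342.7 eq = 342.7 mol NaHSO₄.
Mass of NaHSO₄: 342.7 × 120.1 = 41,160 g.

41.2 kg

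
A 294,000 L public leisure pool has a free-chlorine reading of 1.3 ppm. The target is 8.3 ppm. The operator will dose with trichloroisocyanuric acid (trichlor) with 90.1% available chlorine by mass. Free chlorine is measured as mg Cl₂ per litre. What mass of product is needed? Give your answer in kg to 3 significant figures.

Chlorine deficit: 8.3 − 1.3 = 7 ppm = 7 mg/L as Cl₂.
Cl₂ equivalent needed: 7 mg/L × 294,000 L = 2,058,000 mg = 2058 g.
Product at 90.1% available chlorine: 2058 / 0.901 = 2284 g.

2.28 kg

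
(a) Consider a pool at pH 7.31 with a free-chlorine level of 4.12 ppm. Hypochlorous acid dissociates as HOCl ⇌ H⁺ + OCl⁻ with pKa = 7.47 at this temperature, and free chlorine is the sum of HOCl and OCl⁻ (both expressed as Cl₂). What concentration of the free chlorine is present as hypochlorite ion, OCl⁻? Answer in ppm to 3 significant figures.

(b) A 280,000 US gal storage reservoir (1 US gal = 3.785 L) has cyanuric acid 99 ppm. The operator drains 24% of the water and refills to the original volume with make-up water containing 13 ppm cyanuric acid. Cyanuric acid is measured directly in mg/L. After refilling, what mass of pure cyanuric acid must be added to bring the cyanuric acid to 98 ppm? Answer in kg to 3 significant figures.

(a) 1.68 ppm; (b) 20.8 kg

(a) [OCl⁻]/[HOCl] = 10^(pH − pKa) = 10^(7.31 − 7.47) = 10^-0.16 = 0.6918.
(a) Fraction as HOCl = 1 / (1 + 0.6918) = 0.5911.
(a) OCl⁻ = (1 − 0.5911) × 4.12 ppm = 1.685 ppm.

(b) Volume: 280,000 US gal × 3.785 L/gal = 1,059,800 L.
(b) After draining 24% and refilling: 99 × 0.76 + 13 × 0.24 = 78.36 ppm.
(b) Deficit to target: 98 − 78.36 = 19.64 mg/L.
(b) Mass: 19.64 mg/L × 1,059,800 L = 20,810 g cyanuric acid.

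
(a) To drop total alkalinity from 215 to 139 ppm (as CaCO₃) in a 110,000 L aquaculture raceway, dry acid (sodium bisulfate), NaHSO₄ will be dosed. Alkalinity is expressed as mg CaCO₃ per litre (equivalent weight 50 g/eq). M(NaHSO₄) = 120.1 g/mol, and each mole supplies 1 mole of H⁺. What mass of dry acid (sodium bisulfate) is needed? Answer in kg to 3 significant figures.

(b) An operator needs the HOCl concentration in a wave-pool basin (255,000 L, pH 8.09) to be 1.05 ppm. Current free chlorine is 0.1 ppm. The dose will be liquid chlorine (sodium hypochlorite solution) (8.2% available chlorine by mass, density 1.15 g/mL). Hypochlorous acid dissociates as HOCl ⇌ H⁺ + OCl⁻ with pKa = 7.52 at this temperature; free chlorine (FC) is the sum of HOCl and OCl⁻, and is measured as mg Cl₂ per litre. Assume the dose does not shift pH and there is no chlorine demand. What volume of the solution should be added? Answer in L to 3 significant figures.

(a) Alkalinity to neutralize: (215 − 139) = 76 mg/L as CaCO₃ × 110,000 L = 8360 g as CaCO₃.
(a) Equivalents of H⁺ required: 8360 ÷ 50 g/eq = 167.2 eq = 167.2 mol NaHSO₄.
(a) Mass of NaHSO₄: 167.2 × 120.1 = 20,080 g.

(b) [OCl⁻]/[HOCl] = 10^(pH − pKa) = 10^(8.09 − 7.52) = 3.715; fraction as HOCl = 1/(1 + 3.715) = 0.2121.
(b) Free chlorine required for 1.05 ppm HOCl: 1.05 / 0.2121 = 4.951 ppm.
(b) FC to add: 4.951 − 0.1 = 4.851 mg/L as Cl₂.
(b) Cl₂ equivalent: 4.851 mg/L × 255,000 L = 1237 g.
(b) Product at 8.2% available Cl: 1237 / 0.082 = 15,090 g.
(b) Volume: 15,090 g ÷ 1.15 g/mL = 13,120 mL.

(a) 20.1 kg; (b) 13.1 L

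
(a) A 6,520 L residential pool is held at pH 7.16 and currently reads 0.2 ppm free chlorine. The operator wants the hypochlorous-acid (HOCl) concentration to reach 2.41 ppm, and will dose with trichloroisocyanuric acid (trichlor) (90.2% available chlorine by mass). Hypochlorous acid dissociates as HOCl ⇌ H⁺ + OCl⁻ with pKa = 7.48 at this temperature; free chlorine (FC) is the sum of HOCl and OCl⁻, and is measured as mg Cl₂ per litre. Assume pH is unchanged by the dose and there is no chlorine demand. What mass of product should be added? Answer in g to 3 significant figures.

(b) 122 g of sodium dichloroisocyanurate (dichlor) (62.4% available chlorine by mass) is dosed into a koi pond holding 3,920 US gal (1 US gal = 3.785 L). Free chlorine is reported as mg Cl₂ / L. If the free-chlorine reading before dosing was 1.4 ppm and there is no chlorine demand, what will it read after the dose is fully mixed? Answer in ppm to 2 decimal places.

(a) 24.3 g; (b) 6.53 ppm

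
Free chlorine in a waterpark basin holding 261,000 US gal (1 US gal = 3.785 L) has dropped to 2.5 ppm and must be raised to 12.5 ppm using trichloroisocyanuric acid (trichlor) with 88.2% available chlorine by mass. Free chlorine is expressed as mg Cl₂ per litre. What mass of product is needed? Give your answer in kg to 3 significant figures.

Volume: 261,000 US gal × 3.785 L/gal = 987,885 L.
Chlorine deficit: 12.5 − 2.5 = 10 ppm = 10 mg/L as Cl₂.
Cl₂ equivalent needed: 10 mg/L × 987,885 L = 9,879,000 mg = 9879 g.
Product at 88.2% available chlorine: 9879 / 0.882 = 11,200 g.

11.2 kg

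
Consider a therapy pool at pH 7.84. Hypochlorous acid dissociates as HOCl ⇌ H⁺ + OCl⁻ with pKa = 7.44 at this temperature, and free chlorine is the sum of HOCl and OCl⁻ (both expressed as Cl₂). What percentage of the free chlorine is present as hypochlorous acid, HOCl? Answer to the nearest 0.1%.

[OCl⁻]/[HOCl] = 10^(pH − pKa) = 10^(7.84 − 7.44) = 10^0.40 = 2.512.
Fraction as HOCl = 1 / (1 + 2.512) = 0.2847.

28.5%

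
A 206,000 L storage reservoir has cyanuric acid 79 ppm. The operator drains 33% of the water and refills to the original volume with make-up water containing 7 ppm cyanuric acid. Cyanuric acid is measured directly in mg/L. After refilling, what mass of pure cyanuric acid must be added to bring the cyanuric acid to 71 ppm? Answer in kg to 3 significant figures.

3.25 kg

After draining 33% and refilling: 79 × 0.67 + 7 × 0.33 = 55.24 ppm.
Deficit to target: 71 − 55.24 = 15.76 mg/L.
Mass: 15.76 mg/L × 206,000 L = 3247 g cyanuric acid.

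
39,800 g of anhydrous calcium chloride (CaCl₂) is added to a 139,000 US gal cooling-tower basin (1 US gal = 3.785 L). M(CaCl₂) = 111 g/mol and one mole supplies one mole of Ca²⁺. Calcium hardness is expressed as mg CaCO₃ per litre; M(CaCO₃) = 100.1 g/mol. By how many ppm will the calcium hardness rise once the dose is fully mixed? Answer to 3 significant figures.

Volume: 139,000 US gal × 3.785 L/gal = 526,115 L.
Moles of Ca²⁺: 39,800 g ÷ 111 g/mol = 358.6 mol.
As CaCO₃: 358.6 mol × 100.1 g/mol = 35,890 g.
Rise: 35,890 g / 526,115 L × 1000 = 68.22 mg/L.

68.2 ppm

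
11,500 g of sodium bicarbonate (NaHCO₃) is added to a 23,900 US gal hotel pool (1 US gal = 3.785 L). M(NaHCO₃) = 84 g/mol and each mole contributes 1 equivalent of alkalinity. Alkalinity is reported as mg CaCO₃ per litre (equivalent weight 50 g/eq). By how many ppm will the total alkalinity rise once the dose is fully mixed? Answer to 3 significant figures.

75.7 ppm

Volume: 23,900 US gal × 3.785 L/gal = 90,462 L.
Moles of NaHCO₃: 11,500 g ÷ 84 g/mol = 136.9 mol → 136.9 eq of alkalinity.
As CaCO₃: 136.9 eq × 50 g/eq = 6845 g.
Rise: 6845 g / 90,462 L × 1000 = 75.67 mg/L.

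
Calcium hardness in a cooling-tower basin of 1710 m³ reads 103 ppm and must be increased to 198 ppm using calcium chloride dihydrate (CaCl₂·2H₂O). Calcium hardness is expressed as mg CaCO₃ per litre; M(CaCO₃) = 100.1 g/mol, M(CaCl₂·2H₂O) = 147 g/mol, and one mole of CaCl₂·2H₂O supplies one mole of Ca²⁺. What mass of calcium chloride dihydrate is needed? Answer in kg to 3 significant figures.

Volume: 1710 m³ = 1,710,000 L.
Hardness to add: (198 − 103) = 95 mg/L as CaCO₃ × 1,710,000 L = 162,400 g as CaCO₃.
Moles of Ca²⁺ (1 mol Ca²⁺ ≡ 1 mol CaCO₃): 162,400 / 100.1 g/mol = 1623 mol.
Mass of CaCl₂·2H₂O: 1623 × 147 = 238,600 g.

239 kg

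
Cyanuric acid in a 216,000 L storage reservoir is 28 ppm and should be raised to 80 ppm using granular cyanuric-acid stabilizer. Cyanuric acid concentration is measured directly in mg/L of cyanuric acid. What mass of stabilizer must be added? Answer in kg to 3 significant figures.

CYA to add: (80 − 28) = 52 mg/L × 216,000 L = 11,230 g cyanuric acid.

11.2 kg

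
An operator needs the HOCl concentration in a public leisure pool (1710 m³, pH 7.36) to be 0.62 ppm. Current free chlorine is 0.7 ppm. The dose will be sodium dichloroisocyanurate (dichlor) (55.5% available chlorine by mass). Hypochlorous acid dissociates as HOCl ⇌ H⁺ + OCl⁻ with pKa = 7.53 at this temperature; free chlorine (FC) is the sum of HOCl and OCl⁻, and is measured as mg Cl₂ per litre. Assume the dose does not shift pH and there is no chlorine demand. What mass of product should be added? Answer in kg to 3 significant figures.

1.05 kg

Volume: 1710 m³ = 1,710,000 L.
[OCl⁻]/[HOCl] = 10^(pH − pKa) = 10^(7.36 − 7.53) = 0.6761; fraction as HOCl = 1/(1 + 0.6761) = 0.5966.
Free chlorine required for 0.62 ppm HOCl: 0.62 / 0.5966 = 1.039 ppm.
FC to add: 1.039 − 0.7 = 0.3392 mg/L as Cl₂.
Cl₂ equivalent: 0.3392 mg/L × 1,710,000 L = 580 g.
Product at 55.5% available Cl: 580 / 0.555 = 1045 g.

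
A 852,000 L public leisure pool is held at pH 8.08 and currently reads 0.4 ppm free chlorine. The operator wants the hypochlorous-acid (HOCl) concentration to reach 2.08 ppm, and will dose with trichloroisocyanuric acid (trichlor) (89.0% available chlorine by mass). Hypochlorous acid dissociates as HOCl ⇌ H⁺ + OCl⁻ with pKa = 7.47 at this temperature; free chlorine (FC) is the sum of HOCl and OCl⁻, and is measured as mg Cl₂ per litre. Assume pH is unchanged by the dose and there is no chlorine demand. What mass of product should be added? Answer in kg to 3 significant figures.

9.72 kg

[OCl⁻]/[HOCl] = 10^(pH − pKa) = 10^(8.08 − 7.47) = 4.074; fraction as HOCl = 1/(1 + 4.074) = 0.1971.
Free chlorine required for 2.08 ppm HOCl: 2.08 / 0.1971 = 10.55 ppm.
FC to add: 10.55 − 0.4 = 10.15 mg/L as Cl₂.
Cl₂ equivalent: 10.15 mg/L × 852,000 L = 8651 g.
Product at 89.0% available Cl: 8651 / 0.89 = 9720 g.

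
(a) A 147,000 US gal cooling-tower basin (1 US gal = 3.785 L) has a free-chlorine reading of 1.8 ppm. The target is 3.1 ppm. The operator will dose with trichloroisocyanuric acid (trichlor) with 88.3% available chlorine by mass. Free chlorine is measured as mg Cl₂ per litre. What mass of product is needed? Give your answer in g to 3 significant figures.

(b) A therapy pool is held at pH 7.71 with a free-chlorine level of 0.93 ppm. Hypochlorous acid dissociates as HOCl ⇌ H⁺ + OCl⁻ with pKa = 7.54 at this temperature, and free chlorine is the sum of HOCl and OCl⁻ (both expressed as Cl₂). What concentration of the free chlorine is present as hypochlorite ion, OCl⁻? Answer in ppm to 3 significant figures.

(a) 819 g; (b) 0.555 ppm

(a) Volume: 147,000 US gal × 3.785 L/gal = 556,395 L.
(a) Chlorine deficit: 3.1 − 1.8 = 1.3 ppm = 1.3 mg/L as Cl₂.
(a) Cl₂ equivalent needed: 1.3 mg/L × 556,395 L = 723,300 mg = 723.3 g.
(a) Product at 88.3% available chlorine: 723.3 / 0.883 = 819.2 g.

(b) [OCl⁻]/[HOCl] = 10^(pH − pKa) = 10^(7.71 − 7.54) = 10^0.17 = 1.479.
(b) Fraction as HOCl = 1 / (1 + 1.479) = 0.4034.
(b) OCl⁻ = (1 − 0.4034) × 0.93 ppm = 0.5549 ppm.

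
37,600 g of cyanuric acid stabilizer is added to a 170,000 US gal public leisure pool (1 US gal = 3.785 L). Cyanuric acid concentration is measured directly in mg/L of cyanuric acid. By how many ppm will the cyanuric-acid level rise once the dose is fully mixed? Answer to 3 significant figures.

58.4 ppm

Volume: 170,000 US gal × 3.785 L/gal = 643,450 L.
Rise: 37,600 g / 643,450 L × 1000 = 58.43 mg/L.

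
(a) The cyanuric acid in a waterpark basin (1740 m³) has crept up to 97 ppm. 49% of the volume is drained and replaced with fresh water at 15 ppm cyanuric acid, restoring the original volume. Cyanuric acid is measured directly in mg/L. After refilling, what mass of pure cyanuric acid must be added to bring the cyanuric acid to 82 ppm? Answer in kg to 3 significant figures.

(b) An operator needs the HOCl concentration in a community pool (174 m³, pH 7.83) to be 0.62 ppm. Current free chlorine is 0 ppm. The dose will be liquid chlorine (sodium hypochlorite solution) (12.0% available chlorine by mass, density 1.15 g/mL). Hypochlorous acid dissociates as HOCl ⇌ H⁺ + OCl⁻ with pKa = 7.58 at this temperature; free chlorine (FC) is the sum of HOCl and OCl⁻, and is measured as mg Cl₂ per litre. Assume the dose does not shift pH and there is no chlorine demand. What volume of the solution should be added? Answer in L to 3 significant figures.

(a) 43.8 kg; (b) 2.17 L

(a) Volume: 1740 m³ = 1,740,000 L.
(a) After draining 49% and refilling: 97 × 0.51 + 15 × 0.49 = 56.82 ppm.
(a) Deficit to target: 82 − 56.82 = 25.18 mg/L.
(a) Mass: 25.18 mg/L × 1,740,000 L = 43,810 g cyanuric acid.

(b) Volume: 174 m³ = 174,000 L.
(b) [OCl⁻]/[HOCl] = 10^(pH − pKa) = 10^(7.83 − 7.58) = 1.778; fraction as HOCl = 1/(1 + 1.778) = 0.3599.
(b) Free chlorine required for 0.62 ppm HOCl: 0.62 / 0.3599 = 1.723 ppm.
(b) FC to add: 1.723 − 0 = 1.723 mg/L as Cl₂.
(b) Cl₂ equivalent: 1.723 mg/L × 174,000 L = 299.7 g.
(b) Product at 12.0% available Cl: 299.7 / 0.12 = 2498 g.
(b) Volume: 2498 g ÷ 1.15 g/mL = 2172 mL.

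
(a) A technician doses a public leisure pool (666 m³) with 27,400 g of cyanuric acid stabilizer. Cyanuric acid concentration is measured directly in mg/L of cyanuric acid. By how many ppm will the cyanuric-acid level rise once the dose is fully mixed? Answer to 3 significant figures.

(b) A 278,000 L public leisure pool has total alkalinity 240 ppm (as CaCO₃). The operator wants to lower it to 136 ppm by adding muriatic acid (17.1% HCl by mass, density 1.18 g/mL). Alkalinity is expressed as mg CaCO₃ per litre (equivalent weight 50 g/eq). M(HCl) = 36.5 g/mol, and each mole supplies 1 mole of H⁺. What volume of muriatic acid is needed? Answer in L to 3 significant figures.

(a) Volume: 666 m³ = 666,000 L.
(a) Rise: 27,400 g / 666,000 L × 1000 = 41.14 mg/L.

(b) Alkalinity to neutralize: (240 − 136) = 104 mg/L as CaCO₃ × 278,000 L = 28,910 g as CaCO₃.
(b) Equivalents of H⁺ required: 28,910 ÷ 50 g/eq = 578.2 eq = 578.2 mol HCl.
(b) Mass of HCl: 578.2 × 36.5 = 21,110 g.
(b) Mass of 17.1% solution: 21,110 / 0.171 = 123,400 g.
(b) Volume: 123,400 g ÷ 1.18 g/mL = 104,600 mL.

(a) 41.1 ppm; (b) 105 L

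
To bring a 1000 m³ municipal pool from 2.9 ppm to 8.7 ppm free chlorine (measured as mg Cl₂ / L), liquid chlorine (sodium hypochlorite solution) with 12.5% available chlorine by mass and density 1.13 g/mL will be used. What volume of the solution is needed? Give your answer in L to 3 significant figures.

41.1 L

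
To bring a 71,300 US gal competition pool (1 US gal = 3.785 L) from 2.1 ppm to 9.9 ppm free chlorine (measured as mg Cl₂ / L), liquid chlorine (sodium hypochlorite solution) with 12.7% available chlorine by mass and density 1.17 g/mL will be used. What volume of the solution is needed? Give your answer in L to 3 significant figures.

Volume: 71,300 US gal × 3.785 L/gal = 269,870 L.
Chlorine deficit: 9.9 − 2.1 = 7.8 ppm = 7.8 mg/L as Cl₂.
Cl₂ equivalent needed: 7.8 mg/L × 269,870 L = 2,105,000 mg = 2105 g.
Product at 12.7% available chlorine: 2105 / 0.127 = 16,570 g.
Volume at density 1.17 g/mL: 16,570 g ÷ 1.17 g/mL = 14,170 mL.

14.2 L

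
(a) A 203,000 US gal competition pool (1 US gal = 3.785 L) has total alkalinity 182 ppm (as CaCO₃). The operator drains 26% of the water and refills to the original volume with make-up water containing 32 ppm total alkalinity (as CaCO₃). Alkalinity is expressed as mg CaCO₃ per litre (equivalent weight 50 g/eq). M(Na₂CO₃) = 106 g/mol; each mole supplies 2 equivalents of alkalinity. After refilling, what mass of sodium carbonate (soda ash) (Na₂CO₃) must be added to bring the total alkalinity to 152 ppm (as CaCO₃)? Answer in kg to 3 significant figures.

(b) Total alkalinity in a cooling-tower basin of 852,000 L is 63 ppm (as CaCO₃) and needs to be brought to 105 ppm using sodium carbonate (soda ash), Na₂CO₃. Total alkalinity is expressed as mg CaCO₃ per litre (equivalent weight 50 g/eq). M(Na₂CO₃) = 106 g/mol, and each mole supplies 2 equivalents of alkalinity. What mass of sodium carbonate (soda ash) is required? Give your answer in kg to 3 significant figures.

(a) Volume: 203,000 US gal × 3.785 L/gal = 768,355 L.
(a) After draining 26% and refilling: 182 × 0.74 + 32 × 0.26 = 143 ppm.
(a) Deficit to target: 152 − 143 = 9 mg/L.
(a) As CaCO₃: 9 mg/L × 768,355 L = 6915 g; ÷ 50 g/eq ÷ 2 = 69.15 mol Na₂CO₃.
(a) Mass: 69.15 × 106 = 7330 g.

(b) Alkalinity to add: (105 − 63) = 42 mg/L as CaCO₃ × 852,000 L = 35,780 g as CaCO₃.
(b) Equivalents: 35,780 g ÷ 50 g/eq = 715.7 eq.
(b) Each mole of Na₂CO₃ supplies 2 eq, so 715.7 / 2 = 357.8 mol.
(b) Mass: 357.8 mol × 106 g/mol = 37,930 g.

(a) 7.33 kg; (b) 37.9 kg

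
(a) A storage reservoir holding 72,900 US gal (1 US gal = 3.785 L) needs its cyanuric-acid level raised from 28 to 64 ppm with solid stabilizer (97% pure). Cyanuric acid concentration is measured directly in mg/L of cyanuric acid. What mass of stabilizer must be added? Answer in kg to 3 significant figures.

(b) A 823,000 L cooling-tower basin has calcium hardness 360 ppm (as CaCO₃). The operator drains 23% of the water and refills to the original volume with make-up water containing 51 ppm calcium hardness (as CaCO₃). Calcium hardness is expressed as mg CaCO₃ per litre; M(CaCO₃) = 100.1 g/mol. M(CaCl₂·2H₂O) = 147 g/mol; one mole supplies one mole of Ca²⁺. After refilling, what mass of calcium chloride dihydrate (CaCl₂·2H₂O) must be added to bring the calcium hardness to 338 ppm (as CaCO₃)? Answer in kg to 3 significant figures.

(a) 10.2 kg; (b) 59.3 kg

(a) Volume: 72,900 US gal × 3.785 L/gal = 275,926 L.
(a) CYA to add: (64 − 28) = 36 mg/L × 275,926 L = 9933 g cyanuric acid.
(a) At 97% purity: 9933 / 0.97 = 10,240 g product.

(b) After draining 23% and refilling: 360 × 0.77 + 51 × 0.23 = 288.93 ppm.
(b) Deficit to target: 338 − 288.93 = 49.07 mg/L.
(b) As CaCO₃: 49.07 mg/L × 823,000 L = 40,380 g; ÷ 100.1 = 403.4 mol Ca²⁺.
(b) Mass: 403.4 × 147 = 59,310 g.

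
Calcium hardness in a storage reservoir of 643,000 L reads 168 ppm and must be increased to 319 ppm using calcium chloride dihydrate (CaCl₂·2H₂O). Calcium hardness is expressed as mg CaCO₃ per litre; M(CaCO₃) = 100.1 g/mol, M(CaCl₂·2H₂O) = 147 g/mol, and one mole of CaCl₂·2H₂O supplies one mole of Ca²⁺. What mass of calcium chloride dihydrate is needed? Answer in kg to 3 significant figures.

Hardness to add: (319 − 168) = 151 mg/L as CaCO₃ × 643,000 L = 97,090 g as CaCO₃.
Moles of Ca²⁺ (1 mol Ca²⁺ ≡ 1 mol CaCO₃): 97,090 / 100.1 g/mol = 970 mol.
Mass of CaCl₂·2H₂O: 970 × 147 = 142,600 g.

143 kg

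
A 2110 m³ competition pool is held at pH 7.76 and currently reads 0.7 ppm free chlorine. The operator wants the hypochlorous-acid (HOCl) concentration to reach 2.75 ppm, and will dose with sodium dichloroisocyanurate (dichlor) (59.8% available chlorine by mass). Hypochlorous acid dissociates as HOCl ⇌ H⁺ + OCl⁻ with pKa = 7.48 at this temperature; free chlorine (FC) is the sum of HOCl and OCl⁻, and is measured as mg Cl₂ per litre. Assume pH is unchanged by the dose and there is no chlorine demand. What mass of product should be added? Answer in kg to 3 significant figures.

25.7 kg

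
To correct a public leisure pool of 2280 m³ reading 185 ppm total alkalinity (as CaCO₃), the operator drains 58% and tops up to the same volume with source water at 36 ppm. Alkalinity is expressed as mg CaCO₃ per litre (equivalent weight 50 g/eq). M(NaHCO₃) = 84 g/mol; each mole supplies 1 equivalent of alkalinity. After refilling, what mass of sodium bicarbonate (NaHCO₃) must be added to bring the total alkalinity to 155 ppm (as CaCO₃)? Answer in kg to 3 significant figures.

Volume: 2280 m³ = 2,280,000 L.
After draining 58% and refilling: 185 × 0.42 + 36 × 0.58 = 98.58 ppm.
Deficit to target: 155 − 98.58 = 56.42 mg/L.
As CaCO₃: 56.42 mg/L × 2,280,000 L = 128,600 g; ÷ 50 g/eq ÷ 1 = 2573 mol NaHCO₃.
Mass: 2573 × 84 = 216,100 g.

216 kg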